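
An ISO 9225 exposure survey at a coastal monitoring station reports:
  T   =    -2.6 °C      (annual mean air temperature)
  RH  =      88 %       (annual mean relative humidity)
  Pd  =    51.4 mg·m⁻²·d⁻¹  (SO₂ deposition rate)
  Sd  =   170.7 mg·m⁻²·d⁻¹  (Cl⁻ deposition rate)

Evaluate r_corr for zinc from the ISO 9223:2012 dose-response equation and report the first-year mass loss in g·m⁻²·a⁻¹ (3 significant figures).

r_corr = 22.3 g·m⁻²·a⁻¹

zinc: T≤10 °C ⇒ hinge +0.038·(-2.6−10) = -0.4788
  sulphur-dioxide contribution → 2.591 μm/a
  chloride contribution → 0.5311 μm/a
  ⇒ r_corr(zinc) = 3.122 μm/a
Convert to mass loss: 3.122 μm/a × 7.14 g/cm³ = 22.29 g·m⁻²·a⁻¹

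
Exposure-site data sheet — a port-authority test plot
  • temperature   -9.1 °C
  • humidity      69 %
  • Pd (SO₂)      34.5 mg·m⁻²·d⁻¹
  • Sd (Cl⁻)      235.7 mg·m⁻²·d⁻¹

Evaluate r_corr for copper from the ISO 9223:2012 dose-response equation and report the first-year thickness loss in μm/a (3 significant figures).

r_corr = 0.414 μm/a

copper: f(T) = +0.126·(T−10) [T≤10 °C] = -2.4066
  Pd branch = 0.0053·Pd^0.26·e^(0.059·RH+f) = 0.0703 μm/a
  Cl⁻ term: 0.01025·235.7^0.27·exp(0.036·69+0.049·-9.1) = 0.3439
  sum: 0.0703 + 0.3439 → r_corr = 0.4142 μm/a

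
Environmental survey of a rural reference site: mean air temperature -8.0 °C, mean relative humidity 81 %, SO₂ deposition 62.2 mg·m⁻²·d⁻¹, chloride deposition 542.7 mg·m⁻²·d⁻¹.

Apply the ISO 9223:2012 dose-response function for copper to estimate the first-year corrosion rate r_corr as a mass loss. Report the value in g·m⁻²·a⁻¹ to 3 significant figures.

copper: T≤10 °C ⇒ hinge +0.126·(-8.0−10) = -2.2680
  sulphur-dioxide contribution → 0.1911 μm/a
  chloride contribution → 0.7002 μm/a
  total first-year rate 0.8912 μm/a
Convert to mass loss: 0.8912 μm/a × 8.96 g/cm³ = 7.986 g·m⁻²·a⁻¹

r_corr = 7.99 g·m⁻²·a⁻¹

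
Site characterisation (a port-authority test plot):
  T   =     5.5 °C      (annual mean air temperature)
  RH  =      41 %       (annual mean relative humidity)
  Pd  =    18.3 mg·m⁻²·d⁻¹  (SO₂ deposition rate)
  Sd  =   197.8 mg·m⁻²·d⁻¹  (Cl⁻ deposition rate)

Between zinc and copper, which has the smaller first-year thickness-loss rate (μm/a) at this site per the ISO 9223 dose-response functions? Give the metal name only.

copper

zinc: f(T) = +0.038·(T−10) [T≤10 °C] = -0.1710
  sulphur-dioxide contribution → 0.2576 μm/a
  chloride contribution → 0.7895 μm/a
  ⇒ r_corr(zinc) = 1.047 μm/a
copper: f(T) = +0.126·(T−10) [T≤10 °C] = -0.5670
  sulphur-dioxide contribution → 0.07192 μm/a
  chloride contribution → 0.2448 μm/a
  ⇒ r_corr(copper) = 0.3167 μm/a
Ordering by μm/a: zinc (1.05) > copper (0.317)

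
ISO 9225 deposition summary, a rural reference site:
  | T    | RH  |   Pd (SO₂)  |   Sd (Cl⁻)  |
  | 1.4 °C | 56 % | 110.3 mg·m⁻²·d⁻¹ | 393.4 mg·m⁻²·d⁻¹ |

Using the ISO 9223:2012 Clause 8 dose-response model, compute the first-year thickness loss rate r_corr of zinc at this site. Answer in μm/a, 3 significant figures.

r_corr = 1.90 μm/a

zinc: temperature factor f = +0.038·(-8.6) = -0.3268
  sulphur-dioxide contribution → 0.9686 μm/a
  chloride contribution → 0.9297 μm/a
  ⇒ r_corr(zinc) = 1.898 μm/a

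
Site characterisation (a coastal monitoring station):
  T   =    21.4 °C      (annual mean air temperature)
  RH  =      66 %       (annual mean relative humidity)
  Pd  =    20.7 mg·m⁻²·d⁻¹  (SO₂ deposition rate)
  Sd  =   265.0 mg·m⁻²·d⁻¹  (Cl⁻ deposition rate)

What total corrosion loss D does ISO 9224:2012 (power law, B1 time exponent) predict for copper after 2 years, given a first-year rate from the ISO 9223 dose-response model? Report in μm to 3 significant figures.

D(2) = 2.62 μm

copper: f(T) = -0.080·(T−10) [T>10 °C] = -0.9120
  Pd branch = 0.0053·Pd^0.26·e^(0.059·RH+f) = 0.2299 μm/a
  Cl⁻ term: 0.01025·265.0^0.27·exp(0.036·66+0.049·21.4) = 1.42
  r_corr = 0.2299 + 1.42 = 1.65 μm/a
Power-law: D(2) = r_corr · 2^0.667
  D(2) = 1.65 × 2^0.667 = 1.65 × 1.588 = 2.62 μm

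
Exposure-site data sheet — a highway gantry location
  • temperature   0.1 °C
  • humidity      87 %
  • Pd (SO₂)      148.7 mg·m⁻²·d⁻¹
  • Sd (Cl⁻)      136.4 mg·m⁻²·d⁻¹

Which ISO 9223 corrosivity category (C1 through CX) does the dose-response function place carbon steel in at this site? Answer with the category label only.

C4

carbon steel: T≤10 °C ⇒ hinge +0.150·(0.1−10) = -1.4850
  SO₂ term: 1.77·148.7^0.52·exp(0.02·87-1.4850) = 30.78
  Sd branch = 0.102·Sd^0.62·e^(0.033·RH+0.04·T) = 38.09 μm/a
  sum: 30.78 + 38.09 → r_corr = 68.87 μm/a
68.9 μm/a falls in (50, 80] for carbon steel → category C4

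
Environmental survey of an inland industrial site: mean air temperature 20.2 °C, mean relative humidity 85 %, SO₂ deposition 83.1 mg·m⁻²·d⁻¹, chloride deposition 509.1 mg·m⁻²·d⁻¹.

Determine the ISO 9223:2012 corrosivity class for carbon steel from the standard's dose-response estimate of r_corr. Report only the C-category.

CX

carbon steel: temperature factor f = -0.054·(10.2) = -0.5508
  sulphur-dioxide contribution → 55.62 μm/a
  chloride contribution → 180.3 μm/a
  ⇒ r_corr(carbon steel) = 235.9 μm/a
Category bounds: 200…700 μm/a bracket r_corr ⇒ CX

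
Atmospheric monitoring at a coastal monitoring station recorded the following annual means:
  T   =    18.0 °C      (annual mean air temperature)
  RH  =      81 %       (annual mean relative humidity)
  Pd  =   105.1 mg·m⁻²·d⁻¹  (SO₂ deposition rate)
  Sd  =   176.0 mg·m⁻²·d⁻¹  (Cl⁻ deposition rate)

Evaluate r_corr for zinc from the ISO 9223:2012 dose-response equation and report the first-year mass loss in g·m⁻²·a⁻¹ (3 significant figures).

r_corr = 37.8 g·m⁻²·a⁻¹

zinc: f(T) = -0.071·(T−10) [T>10 °C] = -0.5680
  Pd branch = 0.0129·Pd^0.44·e^(0.046·RH+f) = 2.353 μm/a
  Sd branch = 0.0175·Sd^0.57·e^(0.008·RH+0.085·T) = 2.944 μm/a
  r_corr = 2.353 + 2.944 = 5.296 μm/a
Convert to mass loss: 5.296 μm/a × 7.14 g/cm³ = 37.82 g·m⁻²·a⁻¹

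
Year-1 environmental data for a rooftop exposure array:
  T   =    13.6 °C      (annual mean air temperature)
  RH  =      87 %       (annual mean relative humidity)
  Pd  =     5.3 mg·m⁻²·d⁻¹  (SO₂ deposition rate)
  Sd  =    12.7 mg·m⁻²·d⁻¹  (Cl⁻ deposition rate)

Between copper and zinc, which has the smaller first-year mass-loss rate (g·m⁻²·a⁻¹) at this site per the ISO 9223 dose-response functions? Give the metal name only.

copper: temperature factor f = -0.080·(3.6) = -0.2880
  SO₂ term: 0.0053·5.3^0.26·exp(0.059·87-0.2880) = 1.039
  Sd branch = 0.01025·Sd^0.27·e^(0.036·RH+0.049·T) = 0.9086 μm/a
  r_corr = 1.039 + 0.9086 = 1.948 μm/a
  mass loss = 1.948 μm/a × 8.96 g/cm³ = 17.45 g·m⁻²·a⁻¹
zinc: f(T) = -0.071·(T−10) [T>10 °C] = -0.2556
  Pd branch = 0.0129·Pd^0.44·e^(0.046·RH+f) = 1.138 μm/a
  Sd branch = 0.0175·Sd^0.57·e^(0.008·RH+0.085·T) = 0.4748 μm/a
  sum: 1.138 + 0.4748 → r_corr = 1.613 μm/a
  mass loss = 1.613 μm/a × 7.14 g/cm³ = 11.52 g·m⁻²·a⁻¹
Ordering by g·m⁻²·a⁻¹: copper (17.5) > zinc (11.5)

zinc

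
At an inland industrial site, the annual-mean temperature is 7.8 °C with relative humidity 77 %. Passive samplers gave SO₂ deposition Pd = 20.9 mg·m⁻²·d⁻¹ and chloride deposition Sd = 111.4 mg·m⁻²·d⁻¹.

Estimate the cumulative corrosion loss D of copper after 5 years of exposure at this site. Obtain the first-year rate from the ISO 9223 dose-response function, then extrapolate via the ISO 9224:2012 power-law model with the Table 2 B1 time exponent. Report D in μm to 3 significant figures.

D(5) = 4.94 μm

copper: temperature factor f = +0.126·(-2.2) = -0.2772
  SO₂ term: 0.0053·20.9^0.26·exp(0.059·77-0.2772) = 0.832
  Cl⁻ term: 0.01025·111.4^0.27·exp(0.036·77+0.049·7.8) = 0.8575
  r_corr = 0.832 + 0.8575 = 1.69 μm/a
Long-term exponent b (ISO 9224 Table 2, B1) = 0.667
  D(5) = 1.69 × 5^0.667 = 1.69 × 2.926 = 4.943 μm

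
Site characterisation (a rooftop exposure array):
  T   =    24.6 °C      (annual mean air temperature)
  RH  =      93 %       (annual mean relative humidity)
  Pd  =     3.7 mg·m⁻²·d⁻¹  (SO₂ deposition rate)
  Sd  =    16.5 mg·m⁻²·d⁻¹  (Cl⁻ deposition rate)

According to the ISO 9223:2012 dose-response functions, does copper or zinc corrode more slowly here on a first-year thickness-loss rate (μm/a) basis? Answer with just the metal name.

zinc

copper: f(T) = -0.080·(T−10) [T>10 °C] = -1.1680
  Pd branch = 0.0053·Pd^0.26·e^(0.059·RH+f) = 0.5594 μm/a
  Cl⁻ term: 0.01025·16.5^0.27·exp(0.036·93+0.049·24.6) = 2.075
  r_corr = 0.5594 + 2.075 = 2.634 μm/a
zinc: f(T) = -0.071·(T−10) [T>10 °C] = -1.0366
  Pd branch = 0.0129·Pd^0.44·e^(0.046·RH+f) = 0.5866 μm/a
  Cl⁻ term: 0.0175·16.5^0.57·exp(0.008·93+0.085·24.6) = 1.473
  sum: 0.5866 + 1.473 → r_corr = 2.06 μm/a
Ordering by μm/a: copper (2.63) > zinc (2.06)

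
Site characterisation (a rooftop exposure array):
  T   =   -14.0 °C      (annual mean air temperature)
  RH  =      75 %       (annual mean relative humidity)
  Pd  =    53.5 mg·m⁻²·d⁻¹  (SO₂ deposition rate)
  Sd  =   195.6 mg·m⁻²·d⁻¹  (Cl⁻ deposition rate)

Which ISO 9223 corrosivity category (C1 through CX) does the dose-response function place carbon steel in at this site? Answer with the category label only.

C2

carbon steel: f(T) = +0.150·(T−10) [T≤10 °C] = -3.6000
  sulphur-dioxide contribution → 1.717 μm/a
  chloride contribution → 18.24 μm/a
  ⇒ r_corr(carbon steel) = 19.95 μm/a
Category bounds: 1.3…25 μm/a bracket r_corr ⇒ C2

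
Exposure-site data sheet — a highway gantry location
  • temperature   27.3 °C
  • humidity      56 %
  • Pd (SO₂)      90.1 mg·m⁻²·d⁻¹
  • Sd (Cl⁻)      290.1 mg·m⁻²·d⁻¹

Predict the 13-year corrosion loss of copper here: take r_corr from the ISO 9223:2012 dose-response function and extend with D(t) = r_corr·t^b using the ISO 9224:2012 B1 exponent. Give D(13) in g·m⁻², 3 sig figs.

copper: f(T) = -0.080·(T−10) [T>10 °C] = -1.3840
  sulphur-dioxide contribution → 0.1165 μm/a
  chloride contribution → 1.356 μm/a
  total first-year rate 1.472 μm/a
ISO 9224: D(t) = r_corr · t^b with b = 0.667 (copper, B1)
  D(13) = 1.472 × 13^0.667 = 1.472 × 5.534 = 8.145 μm
  Mass loss = 8.145 μm × 8.96 g/cm³ = 72.98 g·m⁻²

D(13) = 73.0 g·m⁻²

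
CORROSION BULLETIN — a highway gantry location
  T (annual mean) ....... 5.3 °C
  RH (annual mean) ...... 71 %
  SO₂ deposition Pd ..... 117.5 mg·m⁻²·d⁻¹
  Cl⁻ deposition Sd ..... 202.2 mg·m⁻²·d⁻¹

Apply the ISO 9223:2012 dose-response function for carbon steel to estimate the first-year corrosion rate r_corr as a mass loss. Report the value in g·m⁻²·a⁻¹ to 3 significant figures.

carbon steel: T≤10 °C ⇒ hinge +0.150·(5.3−10) = -0.7050
  Pd branch = 1.77·Pd^0.52·e^(0.02·RH+f) = 43.14 μm/a
  Sd branch = 0.102·Sd^0.62·e^(0.033·RH+0.04·T) = 35.3 μm/a
  r_corr = 43.14 + 35.3 = 78.45 μm/a
Convert to mass loss: 78.45 μm/a × 7.85 g/cm³ = 615.8 g·m⁻²·a⁻¹

r_corr = 616 g·m⁻²·a⁻¹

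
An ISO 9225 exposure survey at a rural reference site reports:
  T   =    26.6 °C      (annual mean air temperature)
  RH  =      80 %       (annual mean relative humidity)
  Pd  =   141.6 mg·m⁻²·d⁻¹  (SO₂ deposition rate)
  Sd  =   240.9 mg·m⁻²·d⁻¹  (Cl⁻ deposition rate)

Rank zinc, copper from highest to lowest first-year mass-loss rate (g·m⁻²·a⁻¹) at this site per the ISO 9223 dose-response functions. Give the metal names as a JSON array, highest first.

zinc: temperature factor f = -0.071·(16.6) = -1.1786
  Pd branch = 0.0129·Pd^0.44·e^(0.046·RH+f) = 1.391 μm/a
  Cl⁻ term: 0.0175·240.9^0.57·exp(0.008·80+0.085·26.6) = 7.254
  r_corr = 1.391 + 7.254 = 8.645 μm/a
  mass loss = 8.645 μm/a × 7.14 g/cm³ = 61.73 g·m⁻²·a⁻¹
copper: T>10 °C ⇒ hinge -0.080·(26.6−10) = -1.3280
  Pd branch = 0.0053·Pd^0.26·e^(0.059·RH+f) = 0.5711 μm/a
  Sd branch = 0.01025·Sd^0.27·e^(0.036·RH+0.049·T) = 2.956 μm/a
  sum: 0.5711 + 2.956 → r_corr = 3.527 μm/a
  mass loss = 3.527 μm/a × 8.96 g/cm³ = 31.6 g·m⁻²·a⁻¹
Ordering by g·m⁻²·a⁻¹: zinc (61.7) > copper (31.6)

["zinc", "copper"]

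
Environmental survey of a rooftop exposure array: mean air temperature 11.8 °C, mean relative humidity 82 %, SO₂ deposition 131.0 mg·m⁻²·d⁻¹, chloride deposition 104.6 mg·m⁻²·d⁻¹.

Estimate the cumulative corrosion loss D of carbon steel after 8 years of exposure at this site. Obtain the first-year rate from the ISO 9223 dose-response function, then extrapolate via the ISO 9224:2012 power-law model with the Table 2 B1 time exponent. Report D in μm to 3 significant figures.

carbon steel: f(T) = -0.054·(T−10) [T>10 °C] = -0.0972
  sulphur-dioxide contribution → 104.5 μm/a
  chloride contribution → 43.74 μm/a
  ⇒ r_corr(carbon steel) = 148.2 μm/a
ISO 9224: D(t) = r_corr · t^b with b = 0.523 (carbon steel, B1)
  D(8) = 148.2 × 8^0.523 = 148.2 × 2.967 = 439.7 μm

D(8) = 440 μm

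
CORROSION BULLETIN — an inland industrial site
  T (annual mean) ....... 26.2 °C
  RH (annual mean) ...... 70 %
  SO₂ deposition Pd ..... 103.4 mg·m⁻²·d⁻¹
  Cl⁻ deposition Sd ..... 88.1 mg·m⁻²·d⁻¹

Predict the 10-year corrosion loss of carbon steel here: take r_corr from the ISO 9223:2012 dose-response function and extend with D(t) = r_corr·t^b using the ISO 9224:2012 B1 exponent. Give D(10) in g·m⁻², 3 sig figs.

D(10) = 2.11e+03 g·m⁻²

carbon steel: f(T) = -0.054·(T−10) [T>10 °C] = -0.8748
  Pd branch = 1.77·Pd^0.52·e^(0.02·RH+f) = 33.39 μm/a
  Sd branch = 0.102·Sd^0.62·e^(0.033·RH+0.04·T) = 47.08 μm/a
  sum: 33.39 + 47.08 → r_corr = 80.47 μm/a
Power-law: D(10) = r_corr · 10^0.523
  D(10) = 80.47 × 10^0.523 = 80.47 × 3.334 = 268.3 μm
  Mass loss = 268.3 μm × 7.85 g/cm³ = 2106 g·m⁻²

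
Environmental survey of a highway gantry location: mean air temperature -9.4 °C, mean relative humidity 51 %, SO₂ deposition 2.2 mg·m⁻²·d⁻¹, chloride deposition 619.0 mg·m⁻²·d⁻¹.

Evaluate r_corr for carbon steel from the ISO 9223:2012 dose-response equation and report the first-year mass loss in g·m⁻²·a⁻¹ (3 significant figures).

carbon steel: T≤10 °C ⇒ hinge +0.150·(-9.4−10) = -2.9100
  SO₂ term: 1.77·2.2^0.52·exp(0.02·51-2.9100) = 0.4029
  Cl⁻ term: 0.102·619.0^0.62·exp(0.033·51+0.04·-9.4) = 20.28
  r_corr = 0.4029 + 20.28 = 20.68 μm/a
Convert to mass loss: 20.68 μm/a × 7.85 g/cm³ = 162.4 g·m⁻²·a⁻¹

r_corr = 162 g·m⁻²·a⁻¹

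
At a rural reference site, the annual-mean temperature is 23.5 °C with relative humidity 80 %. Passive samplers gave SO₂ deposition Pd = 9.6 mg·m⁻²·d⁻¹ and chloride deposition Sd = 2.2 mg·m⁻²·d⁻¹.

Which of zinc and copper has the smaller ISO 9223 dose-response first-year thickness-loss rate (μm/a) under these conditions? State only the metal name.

zinc: temperature factor f = -0.071·(13.5) = -0.9585
  sulphur-dioxide contribution → 0.5305 μm/a
  chloride contribution → 0.3834 μm/a
  total first-year rate 0.914 μm/a
copper: T>10 °C ⇒ hinge -0.080·(23.5−10) = -1.0800
  sulphur-dioxide contribution → 0.3635 μm/a
  chloride contribution → 0.7146 μm/a
  total first-year rate 1.078 μm/a
Ordering by μm/a: copper (1.08) > zinc (0.914)

zinc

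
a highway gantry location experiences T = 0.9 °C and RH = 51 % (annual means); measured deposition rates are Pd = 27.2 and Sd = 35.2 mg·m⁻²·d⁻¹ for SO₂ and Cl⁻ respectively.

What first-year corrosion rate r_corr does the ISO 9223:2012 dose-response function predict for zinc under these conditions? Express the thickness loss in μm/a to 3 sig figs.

zinc: f(T) = +0.038·(T−10) [T≤10 °C] = -0.3458
  sulphur-dioxide contribution → 0.4078 μm/a
  chloride contribution → 0.2163 μm/a
  ⇒ r_corr(zinc) = 0.6241 μm/a

r_corr = 0.624 μm/a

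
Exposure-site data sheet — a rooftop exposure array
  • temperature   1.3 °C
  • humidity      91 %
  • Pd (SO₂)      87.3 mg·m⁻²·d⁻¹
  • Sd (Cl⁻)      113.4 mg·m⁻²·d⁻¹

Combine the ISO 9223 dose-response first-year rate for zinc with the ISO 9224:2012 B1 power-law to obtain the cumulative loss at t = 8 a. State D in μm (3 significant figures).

zinc: temperature factor f = +0.038·(-8.7) = -0.3306
  sulphur-dioxide contribution → 4.355 μm/a
  chloride contribution → 0.6002 μm/a
  ⇒ r_corr(zinc) = 4.956 μm/a
ISO 9224: D(t) = r_corr · t^b with b = 0.813 (zinc, B1)
  D(8) = 4.956 × 8^0.813 = 4.956 × 5.423 = 26.87 μm

D(8) = 26.9 μm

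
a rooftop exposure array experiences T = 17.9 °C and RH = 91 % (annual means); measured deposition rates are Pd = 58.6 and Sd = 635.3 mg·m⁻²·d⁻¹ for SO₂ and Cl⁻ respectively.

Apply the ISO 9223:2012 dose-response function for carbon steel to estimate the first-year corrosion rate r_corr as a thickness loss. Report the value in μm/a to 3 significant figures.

r_corr = 289 μm/a

carbon steel: temperature factor f = -0.054·(7.9) = -0.4266
  Pd branch = 1.77·Pd^0.52·e^(0.02·RH+f) = 59.21 μm/a
  Cl⁻ term: 0.102·635.3^0.62·exp(0.033·91+0.04·17.9) = 229.9
  sum: 59.21 + 229.9 → r_corr = 289.1 μm/a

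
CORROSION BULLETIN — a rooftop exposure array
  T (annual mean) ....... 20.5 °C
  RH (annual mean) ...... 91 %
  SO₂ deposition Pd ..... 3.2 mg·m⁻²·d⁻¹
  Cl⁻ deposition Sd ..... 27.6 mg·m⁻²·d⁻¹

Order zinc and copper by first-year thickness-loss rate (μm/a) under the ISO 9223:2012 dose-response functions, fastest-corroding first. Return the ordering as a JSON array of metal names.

zinc: T>10 °C ⇒ hinge -0.071·(20.5−10) = -0.7455
  Pd branch = 0.0129·Pd^0.44·e^(0.046·RH+f) = 0.6715 μm/a
  Cl⁻ term: 0.0175·27.6^0.57·exp(0.008·91+0.085·20.5) = 1.372
  r_corr = 0.6715 + 1.372 = 2.043 μm/a
copper: T>10 °C ⇒ hinge -0.080·(20.5−10) = -0.8400
  SO₂ term: 0.0053·3.2^0.26·exp(0.059·91-0.8400) = 0.6646
  Cl⁻ term: 0.01025·27.6^0.27·exp(0.036·91+0.049·20.5) = 1.815
  sum: 0.6646 + 1.815 → r_corr = 2.479 μm/a
Ordering by μm/a: copper (2.48) > zinc (2.04)

["copper", "zinc"]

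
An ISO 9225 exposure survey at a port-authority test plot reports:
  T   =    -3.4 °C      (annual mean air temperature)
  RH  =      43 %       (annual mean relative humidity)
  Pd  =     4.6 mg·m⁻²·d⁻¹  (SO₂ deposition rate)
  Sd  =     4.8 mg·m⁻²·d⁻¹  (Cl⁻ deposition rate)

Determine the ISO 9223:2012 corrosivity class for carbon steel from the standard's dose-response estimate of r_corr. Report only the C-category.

carbon steel: T≤10 °C ⇒ hinge +0.150·(-3.4−10) = -2.0100
  sulphur-dioxide contribution → 1.239 μm/a
  chloride contribution → 0.9731 μm/a
  total first-year rate 2.212 μm/a
2.21 μm/a falls in (1.3, 25] for carbon steel → category C2

C2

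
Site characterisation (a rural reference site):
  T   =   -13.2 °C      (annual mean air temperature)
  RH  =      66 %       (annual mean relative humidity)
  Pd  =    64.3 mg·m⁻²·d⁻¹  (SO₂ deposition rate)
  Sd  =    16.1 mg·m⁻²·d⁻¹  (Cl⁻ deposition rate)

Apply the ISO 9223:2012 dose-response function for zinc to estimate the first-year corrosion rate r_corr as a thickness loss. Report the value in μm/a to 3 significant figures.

zinc: T≤10 °C ⇒ hinge +0.038·(-13.2−10) = -0.8816
  SO₂ term: 0.0129·64.3^0.44·exp(0.046·66-0.8816) = 0.6948
  Sd branch = 0.0175·Sd^0.57·e^(0.008·RH+0.085·T) = 0.04709 μm/a
  sum: 0.6948 + 0.04709 → r_corr = 0.7419 μm/a

r_corr = 0.742 μm/a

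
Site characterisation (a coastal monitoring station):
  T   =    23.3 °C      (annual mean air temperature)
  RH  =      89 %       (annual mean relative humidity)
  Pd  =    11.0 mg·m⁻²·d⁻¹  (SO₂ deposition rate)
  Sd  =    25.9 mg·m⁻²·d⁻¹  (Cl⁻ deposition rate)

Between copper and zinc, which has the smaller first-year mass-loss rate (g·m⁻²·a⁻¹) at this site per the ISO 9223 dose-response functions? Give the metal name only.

copper: temperature factor f = -0.080·(13.3) = -1.0640
  SO₂ term: 0.0053·11.0^0.26·exp(0.059·89-1.0640) = 0.6508
  Sd branch = 0.01025·Sd^0.27·e^(0.036·RH+0.049·T) = 1.904 μm/a
  r_corr = 0.6508 + 1.904 = 2.555 μm/a
  mass loss = 2.555 μm/a × 8.96 g/cm³ = 22.89 g·m⁻²·a⁻¹
zinc: temperature factor f = -0.071·(13.3) = -0.9443
  SO₂ term: 0.0129·11.0^0.44·exp(0.046·89-0.9443) = 0.8644
  Cl⁻ term: 0.0175·25.9^0.57·exp(0.008·89+0.085·23.3) = 1.652
  sum: 0.8644 + 1.652 → r_corr = 2.516 μm/a
  mass loss = 2.516 μm/a × 7.14 g/cm³ = 17.97 g·m⁻²·a⁻¹
Ordering by g·m⁻²·a⁻¹: copper (22.9) > zinc (18)

zinc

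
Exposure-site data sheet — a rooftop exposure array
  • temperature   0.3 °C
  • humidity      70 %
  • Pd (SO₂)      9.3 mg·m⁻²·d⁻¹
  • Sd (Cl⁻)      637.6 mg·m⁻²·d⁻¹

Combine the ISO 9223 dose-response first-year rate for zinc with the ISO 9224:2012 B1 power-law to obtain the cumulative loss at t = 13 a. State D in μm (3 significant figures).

zinc: temperature factor f = +0.038·(-9.7) = -0.3686
  sulphur-dioxide contribution → 0.5958 μm/a
  chloride contribution → 1.247 μm/a
  ⇒ r_corr(zinc) = 1.843 μm/a
Long-term exponent b (ISO 9224 Table 2, B1) = 0.813
  D(13) = 1.843 × 13^0.813 = 1.843 × 8.047 = 14.83 μm

D(13) = 14.8 μm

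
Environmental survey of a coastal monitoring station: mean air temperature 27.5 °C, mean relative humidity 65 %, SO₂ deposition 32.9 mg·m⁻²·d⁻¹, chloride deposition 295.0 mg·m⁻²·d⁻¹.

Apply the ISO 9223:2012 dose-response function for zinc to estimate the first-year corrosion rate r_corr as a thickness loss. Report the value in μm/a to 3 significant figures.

r_corr = 8.14 μm/a

zinc: T>10 °C ⇒ hinge -0.071·(27.5−10) = -1.2425
  SO₂ term: 0.0129·32.9^0.44·exp(0.046·65-1.2425) = 0.3444
  Sd branch = 0.0175·Sd^0.57·e^(0.008·RH+0.085·T) = 7.795 μm/a
  sum: 0.3444 + 7.795 → r_corr = 8.14 μm/a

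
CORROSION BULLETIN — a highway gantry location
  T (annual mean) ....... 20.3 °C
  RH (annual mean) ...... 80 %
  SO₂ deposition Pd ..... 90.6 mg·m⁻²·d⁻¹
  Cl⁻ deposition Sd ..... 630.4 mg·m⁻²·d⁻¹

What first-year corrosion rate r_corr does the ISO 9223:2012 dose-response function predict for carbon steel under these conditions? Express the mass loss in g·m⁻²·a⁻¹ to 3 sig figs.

r_corr = 1.79e+03 g·m⁻²·a⁻¹

carbon steel: T>10 °C ⇒ hinge -0.054·(20.3−10) = -0.5562
  SO₂ term: 1.77·90.6^0.52·exp(0.02·80-0.5562) = 52.36
  Cl⁻ term: 0.102·630.4^0.62·exp(0.033·80+0.04·20.3) = 175.2
  sum: 52.36 + 175.2 → r_corr = 227.6 μm/a
Convert to mass loss: 227.6 μm/a × 7.85 g/cm³ = 1786 g·m⁻²·a⁻¹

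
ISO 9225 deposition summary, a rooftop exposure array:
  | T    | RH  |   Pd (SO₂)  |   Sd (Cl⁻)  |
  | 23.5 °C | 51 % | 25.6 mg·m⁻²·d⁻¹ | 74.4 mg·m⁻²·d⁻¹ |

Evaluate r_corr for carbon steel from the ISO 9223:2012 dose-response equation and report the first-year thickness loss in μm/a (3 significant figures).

r_corr = 33.1 μm/a

carbon steel: T>10 °C ⇒ hinge -0.054·(23.5−10) = -0.7290
  Pd branch = 1.77·Pd^0.52·e^(0.02·RH+f) = 12.78 μm/a
  Sd branch = 0.102·Sd^0.62·e^(0.033·RH+0.04·T) = 20.33 μm/a
  sum: 12.78 + 20.33 → r_corr = 33.11 μm/a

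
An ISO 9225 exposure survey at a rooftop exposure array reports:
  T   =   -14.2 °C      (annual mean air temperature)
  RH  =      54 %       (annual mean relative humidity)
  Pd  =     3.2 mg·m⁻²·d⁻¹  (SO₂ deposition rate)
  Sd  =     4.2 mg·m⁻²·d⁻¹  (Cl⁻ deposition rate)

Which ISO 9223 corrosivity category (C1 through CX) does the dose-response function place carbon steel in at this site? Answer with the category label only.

carbon steel: f(T) = +0.150·(T−10) [T≤10 °C] = -3.6300
  SO₂ term: 1.77·3.2^0.52·exp(0.02·54-3.6300) = 0.253
  Cl⁻ term: 0.102·4.2^0.62·exp(0.033·54+0.04·-14.2) = 0.8361
  sum: 0.253 + 0.8361 → r_corr = 1.089 μm/a
Category bounds: 0…1.3 μm/a bracket r_corr ⇒ C1

C1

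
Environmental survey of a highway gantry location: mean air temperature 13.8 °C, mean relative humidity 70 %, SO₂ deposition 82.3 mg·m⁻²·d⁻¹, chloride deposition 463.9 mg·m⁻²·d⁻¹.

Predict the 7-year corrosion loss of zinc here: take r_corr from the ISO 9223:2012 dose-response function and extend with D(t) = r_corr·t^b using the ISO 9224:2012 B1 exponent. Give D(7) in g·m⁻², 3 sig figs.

D(7) = 173 g·m⁻²

zinc: T>10 °C ⇒ hinge -0.071·(13.8−10) = -0.2698
  SO₂ term: 0.0129·82.3^0.44·exp(0.046·70-0.2698) = 1.716
  Sd branch = 0.0175·Sd^0.57·e^(0.008·RH+0.085·T) = 3.277 μm/a
  sum: 1.716 + 3.277 → r_corr = 4.994 μm/a
Long-term exponent b (ISO 9224 Table 2, B1) = 0.813
  D(7) = 4.994 × 7^0.813 = 4.994 × 4.865 = 24.29 μm
  Mass loss = 24.29 μm × 7.14 g/cm³ = 173.5 g·m⁻²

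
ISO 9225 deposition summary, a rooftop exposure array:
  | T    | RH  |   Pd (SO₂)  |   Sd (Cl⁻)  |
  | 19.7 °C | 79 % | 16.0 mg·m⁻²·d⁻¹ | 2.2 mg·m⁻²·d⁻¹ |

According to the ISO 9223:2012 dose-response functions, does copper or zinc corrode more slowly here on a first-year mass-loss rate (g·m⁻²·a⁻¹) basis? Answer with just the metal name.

zinc

copper: T>10 °C ⇒ hinge -0.080·(19.7−10) = -0.7760
  SO₂ term: 0.0053·16.0^0.26·exp(0.059·79-0.7760) = 0.5304
  Cl⁻ term: 0.01025·2.2^0.27·exp(0.036·79+0.049·19.7) = 0.5722
  sum: 0.5304 + 0.5722 → r_corr = 1.103 μm/a
  mass loss = 1.103 μm/a × 8.96 g/cm³ = 9.879 g·m⁻²·a⁻¹
zinc: f(T) = -0.071·(T−10) [T>10 °C] = -0.6887
  Pd branch = 0.0129·Pd^0.44·e^(0.046·RH+f) = 0.8309 μm/a
  Sd branch = 0.0175·Sd^0.57·e^(0.008·RH+0.085·T) = 0.2754 μm/a
  r_corr = 0.8309 + 0.2754 = 1.106 μm/a
  mass loss = 1.106 μm/a × 7.14 g/cm³ = 7.899 g·m⁻²·a⁻¹
Ordering by g·m⁻²·a⁻¹: copper (9.88) > zinc (7.9)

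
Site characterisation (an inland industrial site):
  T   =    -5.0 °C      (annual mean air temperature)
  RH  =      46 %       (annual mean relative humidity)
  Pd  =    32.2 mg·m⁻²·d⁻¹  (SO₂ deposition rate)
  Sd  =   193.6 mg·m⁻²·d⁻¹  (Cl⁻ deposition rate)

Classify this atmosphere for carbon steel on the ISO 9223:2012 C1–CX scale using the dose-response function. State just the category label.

C2

carbon steel: T≤10 °C ⇒ hinge +0.150·(-5.0−10) = -2.2500
  Pd branch = 1.77·Pd^0.52·e^(0.02·RH+f) = 2.847 μm/a
  Sd branch = 0.102·Sd^0.62·e^(0.033·RH+0.04·T) = 9.974 μm/a
  r_corr = 2.847 + 9.974 = 12.82 μm/a
ISO 9223 Table 2 (carbon steel): 1.3 < 12.8 ≤ 25 μm/a ⇒ C2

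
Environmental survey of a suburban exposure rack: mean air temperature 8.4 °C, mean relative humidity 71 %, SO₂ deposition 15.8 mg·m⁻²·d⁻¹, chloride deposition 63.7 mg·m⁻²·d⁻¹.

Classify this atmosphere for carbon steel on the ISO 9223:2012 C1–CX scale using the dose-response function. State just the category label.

carbon steel: f(T) = +0.150·(T−10) [T≤10 °C] = -0.2400
  sulphur-dioxide contribution → 24.2 μm/a
  chloride contribution → 19.53 μm/a
  total first-year rate 43.72 μm/a
ISO 9223 Table 2 (carbon steel): 25 < 43.7 ≤ 50 μm/a ⇒ C3

C3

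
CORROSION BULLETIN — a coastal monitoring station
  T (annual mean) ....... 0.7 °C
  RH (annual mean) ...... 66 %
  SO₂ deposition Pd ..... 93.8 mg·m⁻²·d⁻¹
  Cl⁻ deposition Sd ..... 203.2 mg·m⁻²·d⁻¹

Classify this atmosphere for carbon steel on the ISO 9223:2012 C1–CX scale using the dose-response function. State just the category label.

C3

carbon steel: temperature factor f = +0.150·(-9.3) = -1.3950
  Pd branch = 1.77·Pd^0.52·e^(0.02·RH+f) = 17.42 μm/a
  Sd branch = 0.102·Sd^0.62·e^(0.033·RH+0.04·T) = 24.98 μm/a
  sum: 17.42 + 24.98 → r_corr = 42.39 μm/a
ISO 9223 Table 2 (carbon steel): 25 < 42.4 ≤ 50 μm/a ⇒ C3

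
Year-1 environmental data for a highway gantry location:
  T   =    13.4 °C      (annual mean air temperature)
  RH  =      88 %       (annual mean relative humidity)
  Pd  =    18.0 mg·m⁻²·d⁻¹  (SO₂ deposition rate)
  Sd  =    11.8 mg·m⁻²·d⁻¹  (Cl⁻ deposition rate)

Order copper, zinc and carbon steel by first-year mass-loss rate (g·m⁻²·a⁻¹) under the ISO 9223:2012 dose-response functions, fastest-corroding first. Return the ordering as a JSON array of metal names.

["carbon steel", "copper", "zinc"]

copper: T>10 °C ⇒ hinge -0.080·(13.4−10) = -0.2720
  SO₂ term: 0.0053·18.0^0.26·exp(0.059·88-0.2720) = 1.539
  Sd branch = 0.01025·Sd^0.27·e^(0.036·RH+0.049·T) = 0.9144 μm/a
  r_corr = 1.539 + 0.9144 = 2.454 μm/a
  mass loss = 2.454 μm/a × 8.96 g/cm³ = 21.99 g·m⁻²·a⁻¹
zinc: T>10 °C ⇒ hinge -0.071·(13.4−10) = -0.2414
  SO₂ term: 0.0129·18.0^0.44·exp(0.046·88-0.2414) = 2.071
  Cl⁻ term: 0.0175·11.8^0.57·exp(0.008·88+0.085·13.4) = 0.4512
  sum: 2.071 + 0.4512 → r_corr = 2.522 μm/a
  mass loss = 2.522 μm/a × 7.14 g/cm³ = 18.01 g·m⁻²·a⁻¹
carbon steel: f(T) = -0.054·(T−10) [T>10 °C] = -0.1836
  Pd branch = 1.77·Pd^0.52·e^(0.02·RH+f) = 38.49 μm/a
  Cl⁻ term: 0.102·11.8^0.62·exp(0.033·88+0.04·13.4) = 14.69
  r_corr = 38.49 + 14.69 = 53.18 μm/a
  mass loss = 53.18 μm/a × 7.85 g/cm³ = 417.5 g·m⁻²·a⁻¹
Ordering by g·m⁻²·a⁻¹: carbon steel (417) > copper (22) > zinc (18)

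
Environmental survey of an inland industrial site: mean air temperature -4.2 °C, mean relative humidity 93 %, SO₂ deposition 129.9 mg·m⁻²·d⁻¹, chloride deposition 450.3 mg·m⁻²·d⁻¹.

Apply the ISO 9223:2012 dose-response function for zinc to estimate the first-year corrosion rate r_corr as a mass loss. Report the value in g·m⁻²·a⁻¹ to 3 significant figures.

r_corr = 38.9 g·m⁻²·a⁻¹

zinc: f(T) = +0.038·(T−10) [T≤10 °C] = -0.5396
  sulphur-dioxide contribution → 4.615 μm/a
  chloride contribution → 0.8387 μm/a
  total first-year rate 5.453 μm/a
Convert to mass loss: 5.453 μm/a × 7.14 g/cm³ = 38.94 g·m⁻²·a⁻¹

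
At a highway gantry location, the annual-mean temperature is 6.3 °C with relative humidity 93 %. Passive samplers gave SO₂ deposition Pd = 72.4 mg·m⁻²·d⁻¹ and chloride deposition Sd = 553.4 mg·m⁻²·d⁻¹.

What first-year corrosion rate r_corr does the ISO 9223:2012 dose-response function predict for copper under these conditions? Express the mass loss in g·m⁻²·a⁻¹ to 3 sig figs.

r_corr = 41.5 g·m⁻²·a⁻¹

copper: T≤10 °C ⇒ hinge +0.126·(6.3−10) = -0.4662
  Pd branch = 0.0053·Pd^0.26·e^(0.059·RH+f) = 2.445 μm/a
  Cl⁻ term: 0.01025·553.4^0.27·exp(0.036·93+0.049·6.3) = 2.185
  r_corr = 2.445 + 2.185 = 4.63 μm/a
Convert to mass loss: 4.63 μm/a × 8.96 g/cm³ = 41.49 g·m⁻²·a⁻¹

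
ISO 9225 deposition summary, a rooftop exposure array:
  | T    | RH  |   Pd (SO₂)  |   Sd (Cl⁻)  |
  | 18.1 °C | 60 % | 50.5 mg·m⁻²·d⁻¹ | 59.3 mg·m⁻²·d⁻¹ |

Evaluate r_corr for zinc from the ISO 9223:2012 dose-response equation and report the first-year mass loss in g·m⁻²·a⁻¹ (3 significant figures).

r_corr = 14.2 g·m⁻²·a⁻¹

zinc: T>10 °C ⇒ hinge -0.071·(18.1−10) = -0.5751
  sulphur-dioxide contribution → 0.6441 μm/a
  chloride contribution → 1.35 μm/a
  ⇒ r_corr(zinc) = 1.994 μm/a
Convert to mass loss: 1.994 μm/a × 7.14 g/cm³ = 14.24 g·m⁻²·a⁻¹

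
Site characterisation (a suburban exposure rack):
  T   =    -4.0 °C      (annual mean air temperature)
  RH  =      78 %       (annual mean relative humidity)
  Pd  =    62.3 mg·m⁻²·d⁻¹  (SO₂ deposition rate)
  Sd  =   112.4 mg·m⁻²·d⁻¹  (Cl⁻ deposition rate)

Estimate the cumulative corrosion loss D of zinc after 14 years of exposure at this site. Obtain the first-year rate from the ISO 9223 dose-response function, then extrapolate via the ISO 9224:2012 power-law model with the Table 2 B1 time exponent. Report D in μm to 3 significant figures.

D(14) = 17.4 μm

zinc: T≤10 °C ⇒ hinge +0.038·(-4.0−10) = -0.5320
  sulphur-dioxide contribution → 1.688 μm/a
  chloride contribution → 0.343 μm/a
  ⇒ r_corr(zinc) = 2.031 μm/a
ISO 9224: D(t) = r_corr · t^b with b = 0.813 (zinc, B1)
  D(14) = 2.031 × 14^0.813 = 2.031 × 8.547 = 17.36 μm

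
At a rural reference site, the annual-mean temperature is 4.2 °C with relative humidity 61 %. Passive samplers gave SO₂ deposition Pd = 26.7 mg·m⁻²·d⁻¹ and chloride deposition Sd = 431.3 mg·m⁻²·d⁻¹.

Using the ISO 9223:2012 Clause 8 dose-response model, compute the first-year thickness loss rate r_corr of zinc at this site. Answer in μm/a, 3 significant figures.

r_corr = 2.02 μm/a

zinc: temperature factor f = +0.038·(-5.8) = -0.2204
  Pd branch = 0.0129·Pd^0.44·e^(0.046·RH+f) = 0.7264 μm/a
  Cl⁻ term: 0.0175·431.3^0.57·exp(0.008·61+0.085·4.2) = 1.294
  r_corr = 0.7264 + 1.294 = 2.02 μm/a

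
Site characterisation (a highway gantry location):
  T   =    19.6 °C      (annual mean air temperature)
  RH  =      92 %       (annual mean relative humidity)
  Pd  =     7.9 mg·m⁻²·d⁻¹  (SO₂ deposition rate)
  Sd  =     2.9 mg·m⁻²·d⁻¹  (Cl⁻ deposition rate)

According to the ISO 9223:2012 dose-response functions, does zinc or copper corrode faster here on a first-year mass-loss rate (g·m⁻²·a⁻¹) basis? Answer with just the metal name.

copper

zinc: T>10 °C ⇒ hinge -0.071·(19.6−10) = -0.6816
  Pd branch = 0.0129·Pd^0.44·e^(0.046·RH+f) = 1.115 μm/a
  Cl⁻ term: 0.0175·2.9^0.57·exp(0.008·92+0.085·19.6) = 0.3546
  sum: 1.115 + 0.3546 → r_corr = 1.47 μm/a
  mass loss = 1.47 μm/a × 7.14 g/cm³ = 10.5 g·m⁻²·a⁻¹
copper: temperature factor f = -0.080·(9.6) = -0.7680
  SO₂ term: 0.0053·7.9^0.26·exp(0.059·92-0.7680) = 0.9582
  Cl⁻ term: 0.01025·2.9^0.27·exp(0.036·92+0.049·19.6) = 0.9796
  sum: 0.9582 + 0.9796 → r_corr = 1.938 μm/a
  mass loss = 1.938 μm/a × 8.96 g/cm³ = 17.36 g·m⁻²·a⁻¹
Ordering by g·m⁻²·a⁻¹: copper (17.4) > zinc (10.5)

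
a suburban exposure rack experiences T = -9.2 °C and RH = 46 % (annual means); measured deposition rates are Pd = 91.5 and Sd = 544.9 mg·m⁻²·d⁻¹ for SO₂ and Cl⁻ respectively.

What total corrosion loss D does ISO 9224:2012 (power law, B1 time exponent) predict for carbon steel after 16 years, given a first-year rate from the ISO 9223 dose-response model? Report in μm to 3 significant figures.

D(16) = 79.4 μm

carbon steel: f(T) = +0.150·(T−10) [T≤10 °C] = -2.8800
  sulphur-dioxide contribution → 2.61 μm/a
  chloride contribution → 16.02 μm/a
  total first-year rate 18.63 μm/a
ISO 9224: D(t) = r_corr · t^b with b = 0.523 (carbon steel, B1)
  D(16) = 18.63 × 16^0.523 = 18.63 × 4.263 = 79.41 μm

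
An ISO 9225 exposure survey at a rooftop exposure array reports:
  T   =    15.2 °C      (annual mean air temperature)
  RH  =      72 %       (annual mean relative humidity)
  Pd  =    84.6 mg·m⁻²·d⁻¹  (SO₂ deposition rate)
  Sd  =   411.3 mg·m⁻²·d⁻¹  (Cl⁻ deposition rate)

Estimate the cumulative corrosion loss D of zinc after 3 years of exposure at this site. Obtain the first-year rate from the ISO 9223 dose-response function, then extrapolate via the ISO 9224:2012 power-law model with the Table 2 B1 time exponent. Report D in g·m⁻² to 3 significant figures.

zinc: temperature factor f = -0.071·(5.2) = -0.3692
  SO₂ term: 0.0129·84.6^0.44·exp(0.046·72-0.3692) = 1.725
  Cl⁻ term: 0.0175·411.3^0.57·exp(0.008·72+0.085·15.2) = 3.502
  sum: 1.725 + 3.502 → r_corr = 5.227 μm/a
ISO 9224: D(t) = r_corr · t^b with b = 0.813 (zinc, B1)
  D(3) = 5.227 × 3^0.813 = 5.227 × 2.443 = 12.77 μm
  Mass loss = 12.77 μm × 7.14 g/cm³ = 91.17 g·m⁻²

D(3) = 91.2 g·m⁻²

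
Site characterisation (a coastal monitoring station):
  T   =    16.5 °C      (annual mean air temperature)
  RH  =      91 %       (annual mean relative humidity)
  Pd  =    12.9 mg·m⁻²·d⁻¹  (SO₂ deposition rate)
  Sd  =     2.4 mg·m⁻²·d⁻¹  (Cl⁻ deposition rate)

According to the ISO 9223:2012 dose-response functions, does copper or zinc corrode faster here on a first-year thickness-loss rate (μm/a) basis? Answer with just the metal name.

copper

copper: f(T) = -0.080·(T−10) [T>10 °C] = -0.5200
  SO₂ term: 0.0053·12.9^0.26·exp(0.059·91-0.5200) = 1.315
  Cl⁻ term: 0.01025·2.4^0.27·exp(0.036·91+0.049·16.5) = 0.7714
  r_corr = 1.315 + 0.7714 = 2.086 μm/a
zinc: f(T) = -0.071·(T−10) [T>10 °C] = -0.4615
  Pd branch = 0.0129·Pd^0.44·e^(0.046·RH+f) = 1.647 μm/a
  Cl⁻ term: 0.0175·2.4^0.57·exp(0.008·91+0.085·16.5) = 0.2427
  sum: 1.647 + 0.2427 → r_corr = 1.89 μm/a
Ordering by μm/a: copper (2.09) > zinc (1.89)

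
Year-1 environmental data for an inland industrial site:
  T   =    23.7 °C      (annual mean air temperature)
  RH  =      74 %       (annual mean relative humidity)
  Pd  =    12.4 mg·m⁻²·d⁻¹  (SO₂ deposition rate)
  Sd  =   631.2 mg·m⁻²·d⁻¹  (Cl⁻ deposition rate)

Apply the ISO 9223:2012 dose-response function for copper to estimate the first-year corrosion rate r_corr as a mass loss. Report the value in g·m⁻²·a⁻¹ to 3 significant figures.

copper: f(T) = -0.080·(T−10) [T>10 °C] = -1.0960
  Pd branch = 0.0053·Pd^0.26·e^(0.059·RH+f) = 0.2684 μm/a
  Sd branch = 0.01025·Sd^0.27·e^(0.036·RH+0.049·T) = 2.68 μm/a
  sum: 0.2684 + 2.68 → r_corr = 2.948 μm/a
Convert to mass loss: 2.948 μm/a × 8.96 g/cm³ = 26.41 g·m⁻²·a⁻¹

r_corr = 26.4 g·m⁻²·a⁻¹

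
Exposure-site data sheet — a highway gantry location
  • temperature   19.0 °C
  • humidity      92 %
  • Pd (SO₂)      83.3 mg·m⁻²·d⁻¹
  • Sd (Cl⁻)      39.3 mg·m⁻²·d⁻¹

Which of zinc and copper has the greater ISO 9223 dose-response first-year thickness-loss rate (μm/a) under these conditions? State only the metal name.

zinc

zinc: f(T) = -0.071·(T−10) [T>10 °C] = -0.6390
  SO₂ term: 0.0129·83.3^0.44·exp(0.046·92-0.6390) = 3.282
  Cl⁻ term: 0.0175·39.3^0.57·exp(0.008·92+0.085·19.0) = 1.489
  r_corr = 3.282 + 1.489 = 4.771 μm/a
copper: T>10 °C ⇒ hinge -0.080·(19.0−10) = -0.7200
  Pd branch = 0.0053·Pd^0.26·e^(0.059·RH+f) = 1.855 μm/a
  Sd branch = 0.01025·Sd^0.27·e^(0.036·RH+0.049·T) = 1.923 μm/a
  sum: 1.855 + 1.923 → r_corr = 3.778 μm/a
Ordering by μm/a: zinc (4.77) > copper (3.78)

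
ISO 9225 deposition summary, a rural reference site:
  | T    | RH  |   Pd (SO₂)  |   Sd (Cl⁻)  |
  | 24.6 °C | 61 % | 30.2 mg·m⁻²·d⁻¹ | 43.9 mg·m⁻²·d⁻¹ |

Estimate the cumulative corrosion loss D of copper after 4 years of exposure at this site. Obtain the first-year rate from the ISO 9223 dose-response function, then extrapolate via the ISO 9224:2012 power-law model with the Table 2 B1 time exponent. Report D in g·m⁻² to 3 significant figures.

copper: f(T) = -0.080·(T−10) [T>10 °C] = -1.1680
  sulphur-dioxide contribution → 0.1462 μm/a
  chloride contribution → 0.8539 μm/a
  total first-year rate 1 μm/a
Long-term exponent b (ISO 9224 Table 2, B1) = 0.667
  D(4) = 1 × 4^0.667 = 1 × 2.521 = 2.521 μm
  Mass loss = 2.521 μm × 8.96 g/cm³ = 22.59 g·m⁻²

D(4) = 22.6 g·m⁻²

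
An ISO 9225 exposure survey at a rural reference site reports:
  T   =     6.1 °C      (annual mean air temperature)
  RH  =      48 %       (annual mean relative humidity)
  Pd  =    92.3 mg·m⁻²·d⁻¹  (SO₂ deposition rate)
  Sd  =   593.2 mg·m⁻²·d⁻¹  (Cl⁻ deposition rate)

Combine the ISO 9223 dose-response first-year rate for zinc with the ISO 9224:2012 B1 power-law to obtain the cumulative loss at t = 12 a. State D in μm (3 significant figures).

zinc: T≤10 °C ⇒ hinge +0.038·(6.1−10) = -0.1482
  SO₂ term: 0.0129·92.3^0.44·exp(0.046·48-0.1482) = 0.741
  Sd branch = 0.0175·Sd^0.57·e^(0.008·RH+0.085·T) = 1.643 μm/a
  sum: 0.741 + 1.643 → r_corr = 2.384 μm/a
Long-term exponent b (ISO 9224 Table 2, B1) = 0.813
  D(12) = 2.384 × 12^0.813 = 2.384 × 7.54 = 17.98 μm

D(12) = 18.0 μm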